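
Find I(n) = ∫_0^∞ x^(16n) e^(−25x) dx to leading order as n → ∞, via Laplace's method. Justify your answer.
I(n) ~ (sqrt(2π·16n) / 25) · (16n/(25e))^(16n)

Write the integrand as exp(16n ln x − 25x) and set f(x) = 16n ln x − 25x. Then f'(x) = 16n/x − 25 = 0 at x* = 16n/25, and f''(x*) = −16n/x*^2 = −25^2/(16n). Laplace's method (interior maximum) gives
  I(n) ~ e^(f(x*)) · sqrt(2π / |f''(x*)|)
        = exp(16n ln(16n/25) − 16n) · sqrt(2π · 16n / 25^2)
        = (16n/25)^(16n) e^(−16n) · sqrt(2π·16n) / 25
        = (sqrt(2π·16n) / 25) · (16n/(25e))^(16n).
This matches Γ(16n+1)/25^(16n+1) with Stirling applied to Γ.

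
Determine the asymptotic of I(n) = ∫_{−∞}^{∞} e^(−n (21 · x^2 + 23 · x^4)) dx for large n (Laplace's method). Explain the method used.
I(n) ~ sqrt(π/(21n))

φ(x) = 21 · x^2 + 23 · x^4 has its unique global minimum at x* = 0 (since φ'(x) = 42x + 92x^3 = 0 only at x = 0 for real x with both coefficients positive, and φ → ∞ as |x| → ∞). At x* = 0, φ(0) = 0 and φ''(0) = 42. Laplace's method then gives
  I(n) ~ sqrt(2π / (n · φ''(0))) · e^(−n φ(0)) = sqrt(2π / (42n)) = sqrt(π/(21n)).
The 23 · x^4 term contributes only at subleading order (an O(1/n) relative correction).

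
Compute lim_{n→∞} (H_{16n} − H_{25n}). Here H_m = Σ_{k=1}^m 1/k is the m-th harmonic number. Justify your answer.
lim = ln(16/25)

Euler-Maclaurin gives H_m = ln m + γ + 1/(2m) + O(1/m^2). The γ and O(1/m) terms cancel in the difference:
  H_{16n} − H_{25n} = ln(16n) − ln(25n) + O(1/n) = ln(16/25) + O(1/n).
Hence the limit is ln(16/25).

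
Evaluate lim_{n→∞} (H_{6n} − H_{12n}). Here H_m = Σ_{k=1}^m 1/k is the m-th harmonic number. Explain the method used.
lim = ln(6/12) = −ln 2

Euler-Maclaurin gives H_m = ln m + γ + 1/(2m) + O(1/m^2). The γ and O(1/m) terms cancel in the difference:
  H_{6n} − H_{12n} = ln(6n) − ln(12n) + O(1/n) = ln(6/12) + O(1/n).
Hence the limit is ln(6/12) = −ln 2.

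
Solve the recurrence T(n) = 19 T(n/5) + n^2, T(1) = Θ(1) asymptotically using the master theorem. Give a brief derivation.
T(n) = Θ(n^2)

log_5 19 ≈ 1.829. f(n) = n^2 dominates n^(log_5 19) since 2 > 1.829, and the regularity condition a·f(n/b) = 19·(n/5)^2 = (19/25)·n^2 ≤ c·f(n) holds with c = 19/25 ≈ 0.76 < 1. So this is Case 3: T(n) = Θ(f(n)) = Θ(n^2).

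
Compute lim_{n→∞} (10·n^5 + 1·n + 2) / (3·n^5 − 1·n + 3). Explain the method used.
lim = 10/3

For large n the leading n^5 terms dominate both numerator and denominator. Dividing top and bottom by n^5, every other term tends to 0, leaving 10/3.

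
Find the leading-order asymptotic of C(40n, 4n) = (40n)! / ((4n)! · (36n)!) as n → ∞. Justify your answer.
C(40n, 4n) ~ (10000000000/387420489)^(4n) · sqrt(5/(9π·4n))

Write N = 4n. Apply Stirling to each factorial:
  (10N)! ~ sqrt(2π·10N) · (10N/e)^(10N),
  N! ~ sqrt(2π N) · (N/e)^N,
  (9N)! ~ sqrt(2π·9N) · (9N/e)^(9N).
The exponential factors combine to (10N)^(10N) / (N^N · (9N)^(9N)) = 10^(10N)/9^(9N) = (10^10/9^9)^N = (10000000000/387420489)^N.
The square-root prefactors combine to sqrt(2π·10N) / (sqrt(2π N)·sqrt(2π·9N)) = sqrt(10 / (2π·9·N)) = sqrt(5/(9π·4n)).
Substituting N = 4n: C(40n, 4n) ~ (10000000000/387420489)^(4n) · sqrt(5/(9π·4n)).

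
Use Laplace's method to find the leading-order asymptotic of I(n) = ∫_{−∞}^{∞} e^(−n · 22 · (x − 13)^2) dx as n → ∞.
I(n) = sqrt(π/(22n))

Here φ(x) = 22 · (x − 13)^2 has its unique minimum at x* = 13 with φ(x*) = 0 and φ''(x*) = 44. Laplace's method gives
  I(n) ~ e^(−n φ(x*)) · sqrt(2π / (n · φ''(x*))) = sqrt(2π / (44n)) = sqrt(π/(22n)).
This is exact: substituting u = (x − 13)·sqrt(22n) gives I(n) = (1/sqrt(22n)) ∫_{−∞}^{∞} e^(−u^2) du = sqrt(π/(22n)).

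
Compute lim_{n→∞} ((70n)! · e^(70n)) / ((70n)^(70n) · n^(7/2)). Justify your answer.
lim = 0

Stirling: (70n)! ~ sqrt(2π·70n) · (70n/e)^(70n). Hence
  (70n)! · e^(70n) / (70n)^(70n) ~ sqrt(2π·70n).
Dividing by n^(7/2): sqrt(2π·70n) / n^(7/2) = sqrt(2π·70) · n^((1−7)/2), so the expression behaves like sqrt(2π·70) · n^((1−7)/2) → 0.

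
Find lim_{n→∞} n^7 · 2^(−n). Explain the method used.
lim = 0

Exponentials with base > 1 dominate every fixed polynomial: for any fixed c, n^c / 2^n → 0 as n → ∞ (e.g. by the ratio test, or by writing 2^n = e^(n ln 2) and noting e^(n ln 2) / n^c → ∞). Hence n^7 · 2^(−n) = n^7 / 2^n → 0.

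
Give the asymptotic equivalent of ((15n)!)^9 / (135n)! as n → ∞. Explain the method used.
((15n)!)^9/(135n)! ~ ((2π·15n)^(8/2) / 3) · 9^(−9·15n)  →  0

Write N = 15n. Stirling: N! ~ sqrt(2π N)(N/e)^N and (9N)! ~ sqrt(2π·9N)·(9N/e)^(9N).
  (N!)^9/(9N)! ~ (2π N)^(9/2) (N/e)^(9N) / [sqrt(2π·9N) (9N/e)^(9N)]
     = (2π N)^(9/2) / sqrt(2π·9N) · (N/(9N))^(9N)
     = (2π N)^((9−1)/2) / 3 · 9^(−9N).
Since 9^9 > 1, the factor 9^(−9N) decays exponentially, so the ratio → 0. Substituting N = 15n gives the stated form.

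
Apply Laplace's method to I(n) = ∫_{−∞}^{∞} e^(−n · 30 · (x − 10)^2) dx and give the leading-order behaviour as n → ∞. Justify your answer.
I(n) = sqrt(π/(30n))

Here φ(x) = 30 · (x − 10)^2 has its unique minimum at x* = 10 with φ(x*) = 0 and φ''(x*) = 60. Laplace's method gives
  I(n) ~ e^(−n φ(x*)) · sqrt(2π / (n · φ''(x*))) = sqrt(2π / (60n)) = sqrt(π/(30n)).
This is exact: substituting u = (x − 10)·sqrt(30n) gives I(n) = (1/sqrt(30n)) ∫_{−∞}^{∞} e^(−u^2) du = sqrt(π/(30n)).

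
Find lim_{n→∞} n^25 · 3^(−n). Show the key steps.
lim = 0

Exponentials with base > 1 dominate every fixed polynomial: for any fixed c, n^c / 3^n → 0 as n → ∞ (e.g. by the ratio test, or by writing 3^n = e^(n ln 3) and noting e^(n ln 3) / n^c → ∞). Hence n^25 · 3^(−n) = n^25 / 3^n → 0.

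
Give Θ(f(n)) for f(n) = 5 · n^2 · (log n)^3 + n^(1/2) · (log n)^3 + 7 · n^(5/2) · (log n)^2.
f(n) ∈ Θ(n^(5/2) · (log n)^2)

Compare the terms by growth order. For large n, n^a · (log n)^b dominates n^a' · (log n)^b' iff a > a', or (a = a' and b > b'). Ranking the 3 terms shows the dominant one is 7 · n^(5/2) · (log n)^2. Hence f(n) ∈ Θ(n^(5/2) · (log n)^2).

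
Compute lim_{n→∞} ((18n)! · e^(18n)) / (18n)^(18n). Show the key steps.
lim = ∞

Stirling: (18n)! ~ sqrt(2π·18n) · (18n/e)^(18n). Hence
  (18n)! · e^(18n) / (18n)^(18n) ~ sqrt(2π·18n) = sqrt(2π·18) · sqrt(n) → ∞.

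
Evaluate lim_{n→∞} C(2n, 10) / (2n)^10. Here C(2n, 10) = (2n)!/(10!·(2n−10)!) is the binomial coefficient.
lim = 1/10! = 1/3628800

With N = 2n → ∞: C(N, 10) / N^10 = [N(N−1)…(N−9)] / (10! · N^10) = (1/10!) · 1 · (1 − 1/(2n)) · … · (1 − 9/(2n)). Each factor → 1 as N → ∞, so the limit is 1/10! = 1/3628800.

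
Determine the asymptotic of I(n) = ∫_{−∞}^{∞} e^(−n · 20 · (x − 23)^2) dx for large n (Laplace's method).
I(n) = sqrt(π/(20n))

Here φ(x) = 20 · (x − 23)^2 has its unique minimum at x* = 23 with φ(x*) = 0 and φ''(x*) = 40. Laplace's method gives
  I(n) ~ e^(−n φ(x*)) · sqrt(2π / (n · φ''(x*))) = sqrt(2π / (40n)) = sqrt(π/(20n)).
This is exact: substituting u = (x − 23)·sqrt(20n) gives I(n) = (1/sqrt(20n)) ∫_{−∞}^{∞} e^(−u^2) du = sqrt(π/(20n)).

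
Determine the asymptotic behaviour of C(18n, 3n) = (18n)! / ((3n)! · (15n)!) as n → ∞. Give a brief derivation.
C(18n, 3n) ~ (46656/3125)^(3n) · sqrt(3/(5π·3n))

Write N = 3n. Apply Stirling to each factorial:
  (6N)! ~ sqrt(2π·6N) · (6N/e)^(6N),
  N! ~ sqrt(2π N) · (N/e)^N,
  (5N)! ~ sqrt(2π·5N) · (5N/e)^(5N).
The exponential factors combine to (6N)^(6N) / (N^N · (5N)^(5N)) = 6^(6N)/5^(5N) = (6^6/5^5)^N = (46656/3125)^N.
The square-root prefactors combine to sqrt(2π·6N) / (sqrt(2π N)·sqrt(2π·5N)) = sqrt(6 / (2π·5·N)) = sqrt(3/(5π·3n)).
Substituting N = 3n: C(18n, 3n) ~ (46656/3125)^(3n) · sqrt(3/(5π·3n)).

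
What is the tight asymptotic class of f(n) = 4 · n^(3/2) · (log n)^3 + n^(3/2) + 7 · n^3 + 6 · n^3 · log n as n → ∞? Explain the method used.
f(n) ∈ Θ(n^3 · log n)

Compare the terms by growth order. For large n, n^a · (log n)^b dominates n^a' · (log n)^b' iff a > a', or (a = a' and b > b'). Ranking the 4 terms shows the dominant one is 6 · n^3 · log n. Hence f(n) ∈ Θ(n^3 · log n).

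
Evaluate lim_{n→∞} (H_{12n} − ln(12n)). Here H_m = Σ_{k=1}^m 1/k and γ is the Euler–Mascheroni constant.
lim = γ

By Euler-Maclaurin, H_m = ln m + γ + O(1/m). So
  H_{12n} − ln(12n) = ln(12n) + γ − ln(12n) + O(1/n)
                       = ln(12/12) + γ + O(1/n).
Hence the limit is γ (since ln 1 = 0).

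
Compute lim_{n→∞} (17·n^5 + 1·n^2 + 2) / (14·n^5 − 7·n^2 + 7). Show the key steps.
lim = 17/14

For large n the leading n^5 terms dominate both numerator and denominator. Dividing top and bottom by n^5, every other term tends to 0, leaving 17/14.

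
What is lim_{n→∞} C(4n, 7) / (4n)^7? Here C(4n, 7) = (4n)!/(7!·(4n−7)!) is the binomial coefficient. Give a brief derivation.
lim = 1/7! = 1/5040

With N = 4n → ∞: C(N, 7) / N^7 = [N(N−1)…(N−6)] / (7! · N^7) = (1/7!) · 1 · (1 − 1/(4n)) · … · (1 − 6/(4n)). Each factor → 1 as N → ∞, so the limit is 1/7! = 1/5040.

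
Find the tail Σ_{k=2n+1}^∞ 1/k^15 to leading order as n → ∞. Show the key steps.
Σ_{k>2n} 1/k^15 ~ 1/(14 · (2n)^14)

Compare to the integral: ∫_{2n}^∞ x^(−15) dx = [−x^(−14)/14]_{2n}^∞ = 1/((15−1)·(2n)^14). Euler-Maclaurin then gives
  Σ_{k>2n} 1/k^15 = ∫_{2n}^∞ dx/x^15 − 1/(2·(2n)^15) + O(1/(2n)^16).
(Equivalently this is ζ(15) − Σ_{k≤2n} 1/k^15.)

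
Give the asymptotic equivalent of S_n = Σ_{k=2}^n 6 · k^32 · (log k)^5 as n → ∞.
S_n ~ 2 · n^33 · (log n)^5 / 11

By integral comparison, S_n = ∫_1^n 6 · x^32 · (log x)^5 dx + O(n^32 · (log n)^5). For the integral, the leading term of ∫_1^n x^32 (log x)^5 dx is n^33/33 · (log n)^5 (by repeated integration by parts; each step lowers the log-exponent and produces a relatively O(1/log n) correction). Hence S_n ~ 2 · n^33 · (log n)^5 / 11.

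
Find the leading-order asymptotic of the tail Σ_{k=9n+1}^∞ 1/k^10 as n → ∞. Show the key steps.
Σ_{k>9n} 1/k^10 ~ 1/(9 · (9n)^9)

Compare to the integral: ∫_{9n}^∞ x^(−10) dx = [−x^(−9)/9]_{9n}^∞ = 1/((10−1)·(9n)^9). Euler-Maclaurin then gives
  Σ_{k>9n} 1/k^10 = ∫_{9n}^∞ dx/x^10 − 1/(2·(9n)^10) + O(1/(9n)^11).
(Equivalently this is ζ(10) − Σ_{k≤9n} 1/k^10.)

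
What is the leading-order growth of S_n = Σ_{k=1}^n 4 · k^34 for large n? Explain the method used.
S_n ~ 4 · n^35 / 35

By integral comparison (Euler-Maclaurin), Σ_{k=1}^n 4 · k^34 = 4 · ∫_0^n x^34 dx + O(n^34) = 4 · n^35/35 + O(n^34). (Equivalently, Faulhaber's formula gives the same leading term.)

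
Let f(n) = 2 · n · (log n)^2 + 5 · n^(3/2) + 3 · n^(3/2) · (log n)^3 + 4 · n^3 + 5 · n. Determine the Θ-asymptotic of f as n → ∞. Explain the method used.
f(n) ∈ Θ(n^3)

Compare the terms by growth order. For large n, n^a · (log n)^b dominates n^a' · (log n)^b' iff a > a', or (a = a' and b > b'). Ranking the 5 terms shows the dominant one is 4 · n^3. Hence f(n) ∈ Θ(n^3).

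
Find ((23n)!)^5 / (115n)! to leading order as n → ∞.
((23n)!)^5/(115n)! ~ ((2π·23n)^(4/2) / sqrt(5)) · 5^(−5·23n)  →  0

Write N = 23n. Stirling: N! ~ sqrt(2π N)(N/e)^N and (5N)! ~ sqrt(2π·5N)·(5N/e)^(5N).
  (N!)^5/(5N)! ~ (2π N)^(5/2) (N/e)^(5N) / [sqrt(2π·5N) (5N/e)^(5N)]
     = (2π N)^(5/2) / sqrt(2π·5N) · (N/(5N))^(5N)
     = (2π N)^((5−1)/2) / sqrt(5) · 5^(−5N).
Since 5^5 > 1, the factor 5^(−5N) decays exponentially, so the ratio → 0. Substituting N = 23n gives the stated form.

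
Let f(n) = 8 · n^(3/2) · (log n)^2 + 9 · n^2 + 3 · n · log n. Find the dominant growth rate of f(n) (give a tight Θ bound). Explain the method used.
f(n) ∈ Θ(n^2)

Compare the terms by growth order. For large n, n^a · (log n)^b dominates n^a' · (log n)^b' iff a > a', or (a = a' and b > b'). Ranking the 3 terms shows the dominant one is 9 · n^2. Hence f(n) ∈ Θ(n^2).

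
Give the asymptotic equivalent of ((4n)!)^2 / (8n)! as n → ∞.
((4n)!)^2/(8n)! ~ ((2π·4n)^(1/2) / sqrt(2)) · 2^(−2·4n)  →  0

Write N = 4n. Stirling: N! ~ sqrt(2π N)(N/e)^N and (2N)! ~ sqrt(2π·2N)·(2N/e)^(2N).
  (N!)^2/(2N)! ~ (2π N)^(2/2) (N/e)^(2N) / [sqrt(2π·2N) (2N/e)^(2N)]
     = (2π N)^(2/2) / sqrt(2π·2N) · (N/(2N))^(2N)
     = (2π N)^((2−1)/2) / sqrt(2) · 2^(−2N).
Since 2^2 > 1, the factor 2^(−2N) decays exponentially, so the ratio → 0. Substituting N = 4n gives the stated form.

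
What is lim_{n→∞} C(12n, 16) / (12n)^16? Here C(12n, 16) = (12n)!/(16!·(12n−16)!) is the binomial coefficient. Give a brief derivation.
lim = 1/16! = 1/20922789888000

With N = 12n → ∞: C(N, 16) / N^16 = [N(N−1)…(N−15)] / (16! · N^16) = (1/16!) · 1 · (1 − 1/(12n)) · … · (1 − 15/(12n)). Each factor → 1 as N → ∞, so the limit is 1/16! = 1/20922789888000.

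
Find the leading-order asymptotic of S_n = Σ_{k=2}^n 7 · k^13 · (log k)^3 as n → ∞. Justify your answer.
S_n ~ n^14 · (log n)^3 / 2

By integral comparison, S_n = ∫_1^n 7 · x^13 · (log x)^3 dx + O(n^13 · (log n)^3). For the integral, the leading term of ∫_1^n x^13 (log x)^3 dx is n^14/14 · (log n)^3 (by repeated integration by parts; each step lowers the log-exponent and produces a relatively O(1/log n) correction). Hence S_n ~ n^14 · (log n)^3 / 2.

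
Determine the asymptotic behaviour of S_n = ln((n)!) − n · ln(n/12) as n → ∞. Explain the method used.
S_n ~ n · (ln 12 − 1) + O(ln n)

Stirling: ln((n)!) = n ln(n) − n + O(ln n).
  S_n = n ln(n) − n − n ln(n/12) + O(ln n)
      = n ln(n) − n ln n + n ln 12 − n + O(ln n)
      = n ln 12 − n + O(ln n)
      = n (ln 12 − 1) + O(ln n).
Numerically ln(12) − 1 ≈ 1.4849.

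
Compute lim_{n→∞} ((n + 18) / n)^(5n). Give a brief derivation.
lim = e^90

Rewrite as (1 + 18/n)^(5n). By the standard limit (1 + x/n)^n → e^x, we have (1 + 18/n)^n → e^18, and raising to the 5th power gives e^90.
More precisely, ln[(1 + 18/n)^(5n)] = 5n · ln(1 + 18/n) = 5n · (18/n + O(1/n^2)) = 90 + O(1/n) → 90.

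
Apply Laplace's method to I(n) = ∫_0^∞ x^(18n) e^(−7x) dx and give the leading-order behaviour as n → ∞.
I(n) ~ (sqrt(2π·18n) / 7) · (18n/(7e))^(18n)

Write the integrand as exp(18n ln x − 7x) and set f(x) = 18n ln x − 7x. Then f'(x) = 18n/x − 7 = 0 at x* = 18n/7, and f''(x*) = −18n/x*^2 = −7^2/(18n). Laplace's method (interior maximum) gives
  I(n) ~ e^(f(x*)) · sqrt(2π / |f''(x*)|)
        = exp(18n ln(18n/7) − 18n) · sqrt(2π · 18n / 7^2)
        = (18n/7)^(18n) e^(−18n) · sqrt(2π·18n) / 7
        = (sqrt(2π·18n) / 7) · (18n/(7e))^(18n).
This matches Γ(18n+1)/7^(18n+1) with Stirling applied to Γ.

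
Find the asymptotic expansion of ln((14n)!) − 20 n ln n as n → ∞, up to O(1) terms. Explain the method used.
ln((14n)!) − 20 n ln n = −6 n ln n + 14(ln 14 − 1) n + (1/2) ln(2π·14n) + O(1/n)

Stirling: ln((14n)!) = 14n ln(14n) − 14n + (1/2) ln(2π·14n) + O(1/n).
Expand 14n ln(14n) = 14n (ln n + ln 14) = 14n ln n + 14n ln 14.
Subtract 20n ln n: leading term is (14 − 20) n ln n = −6 n ln n. The next term is 14n ln 14 − 14n = 14(ln 14 − 1) n. Then the (1/2) ln(2π·14n) correction.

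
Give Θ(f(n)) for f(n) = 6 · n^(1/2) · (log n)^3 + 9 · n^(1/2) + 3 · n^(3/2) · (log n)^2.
f(n) ∈ Θ(n^(3/2) · (log n)^2)

Compare the terms by growth order. For large n, n^a · (log n)^b dominates n^a' · (log n)^b' iff a > a', or (a = a' and b > b'). Ranking the 3 terms shows the dominant one is 3 · n^(3/2) · (log n)^2. Hence f(n) ∈ Θ(n^(3/2) · (log n)^2).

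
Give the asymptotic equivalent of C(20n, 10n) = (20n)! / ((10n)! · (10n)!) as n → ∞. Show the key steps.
C(20n, 10n) ~ (4)^(10n) · sqrt(1/(π·10n))

Write N = 10n. Apply Stirling to each factorial:
  (2N)! ~ sqrt(2π·2N) · (2N/e)^(2N),
  N! ~ sqrt(2π N) · (N/e)^N,
  (1N)! ~ sqrt(2π·1N) · (1N/e)^(1N).
The exponential factors combine to (2N)^(2N) / (N^N · (1N)^(1N)) = 2^(2N)/1^(1N) = (2^2/1^1)^N = (4)^N.
The square-root prefactors combine to sqrt(2π·2N) / (sqrt(2π N)·sqrt(2π·1N)) = sqrt(2 / (2π·1·N)) = sqrt(1/(π·10n)).
Substituting N = 10n: C(20n, 10n) ~ (4)^(10n) · sqrt(1/(π·10n)).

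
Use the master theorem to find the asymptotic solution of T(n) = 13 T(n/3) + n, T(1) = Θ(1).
T(n) = Θ(n^(log_3 13))

Master theorem: compare f(n) = n to n^(log_3 13) where log_3 13 ≈ 2.335. Since 1 < log_3 13, we have f(n) = O(n^(log_3 13 − ε)) for some ε > 0 — Case 1. Hence T(n) = Θ(n^(log_3 13)).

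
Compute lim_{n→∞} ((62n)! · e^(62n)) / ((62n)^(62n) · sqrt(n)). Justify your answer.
lim = sqrt(2π·62)

Stirling: (62n)! ~ sqrt(2π·62n) · (62n/e)^(62n). Hence
  (62n)! · e^(62n) / (62n)^(62n) ~ sqrt(2π·62n).
Dividing by sqrt(n): sqrt(2π·62n) / sqrt(n) = sqrt(2π·62) · n^((1−1)/2), so the limit is sqrt(2π·62).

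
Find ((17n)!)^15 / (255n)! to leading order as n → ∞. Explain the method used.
((17n)!)^15/(255n)! ~ ((2π·17n)^(14/2) / sqrt(15)) · 15^(−15·17n)  →  0

Write N = 17n. Stirling: N! ~ sqrt(2π N)(N/e)^N and (15N)! ~ sqrt(2π·15N)·(15N/e)^(15N).
  (N!)^15/(15N)! ~ (2π N)^(15/2) (N/e)^(15N) / [sqrt(2π·15N) (15N/e)^(15N)]
     = (2π N)^(15/2) / sqrt(2π·15N) · (N/(15N))^(15N)
     = (2π N)^((15−1)/2) / sqrt(15) · 15^(−15N).
Since 15^15 > 1, the factor 15^(−15N) decays exponentially, so the ratio → 0. Substituting N = 17n gives the stated form.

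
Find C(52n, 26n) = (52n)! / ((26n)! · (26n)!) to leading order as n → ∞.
C(52n, 26n) ~ (4)^(26n) · sqrt(1/(π·26n))

Write N = 26n. Apply Stirling to each factorial:
  (2N)! ~ sqrt(2π·2N) · (2N/e)^(2N),
  N! ~ sqrt(2π N) · (N/e)^N,
  (1N)! ~ sqrt(2π·1N) · (1N/e)^(1N).
The exponential factors combine to (2N)^(2N) / (N^N · (1N)^(1N)) = 2^(2N)/1^(1N) = (2^2/1^1)^N = (4)^N.
The square-root prefactors combine to sqrt(2π·2N) / (sqrt(2π N)·sqrt(2π·1N)) = sqrt(2 / (2π·1·N)) = sqrt(1/(π·26n)).
Substituting N = 26n: C(52n, 26n) ~ (4)^(26n) · sqrt(1/(π·26n)).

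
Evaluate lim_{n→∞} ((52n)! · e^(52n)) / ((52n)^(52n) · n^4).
lim = 0

Stirling: (52n)! ~ sqrt(2π·52n) · (52n/e)^(52n). Hence
  (52n)! · e^(52n) / (52n)^(52n) ~ sqrt(2π·52n).
Dividing by n^4: sqrt(2π·52n) / n^4 = sqrt(2π·52) · n^((1−8)/2), so the expression behaves like sqrt(2π·52) · n^((1−8)/2) → 0.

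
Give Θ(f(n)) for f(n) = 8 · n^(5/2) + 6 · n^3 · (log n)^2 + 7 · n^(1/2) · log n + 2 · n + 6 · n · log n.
f(n) ∈ Θ(n^3 · (log n)^2)

Compare the terms by growth order. For large n, n^a · (log n)^b dominates n^a' · (log n)^b' iff a > a', or (a = a' and b > b'). Ranking the 5 terms shows the dominant one is 6 · n^3 · (log n)^2. Hence f(n) ∈ Θ(n^3 · (log n)^2).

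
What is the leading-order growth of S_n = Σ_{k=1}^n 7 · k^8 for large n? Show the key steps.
S_n ~ 7 · n^9 / 9

By integral comparison (Euler-Maclaurin), Σ_{k=1}^n 7 · k^8 = 7 · ∫_0^n x^8 dx + O(n^8) = 7 · n^9/9 + O(n^8). (Equivalently, Faulhaber's formula gives the same leading term.)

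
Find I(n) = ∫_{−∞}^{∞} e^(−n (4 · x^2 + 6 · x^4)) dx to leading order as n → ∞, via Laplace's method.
I(n) ~ sqrt(π/(4n))

φ(x) = 4 · x^2 + 6 · x^4 has its unique global minimum at x* = 0 (since φ'(x) = 8x + 24x^3 = 0 only at x = 0 for real x with both coefficients positive, and φ → ∞ as |x| → ∞). At x* = 0, φ(0) = 0 and φ''(0) = 8. Laplace's method then gives
  I(n) ~ sqrt(2π / (n · φ''(0))) · e^(−n φ(0)) = sqrt(2π / (8n)) = sqrt(π/(4n)).
The 6 · x^4 term contributes only at subleading order (an O(1/n) relative correction).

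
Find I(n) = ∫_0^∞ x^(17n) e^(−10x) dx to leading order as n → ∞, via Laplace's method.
I(n) ~ (sqrt(2π·17n) / 10) · (17n/(10e))^(17n)

Write the integrand as exp(17n ln x − 10x) and set f(x) = 17n ln x − 10x. Then f'(x) = 17n/x − 10 = 0 at x* = 17n/10, and f''(x*) = −17n/x*^2 = −10^2/(17n). Laplace's method (interior maximum) gives
  I(n) ~ e^(f(x*)) · sqrt(2π / |f''(x*)|)
        = exp(17n ln(17n/10) − 17n) · sqrt(2π · 17n / 10^2)
        = (17n/10)^(17n) e^(−17n) · sqrt(2π·17n) / 10
        = (sqrt(2π·17n) / 10) · (17n/(10e))^(17n).
This matches Γ(17n+1)/10^(17n+1) with Stirling applied to Γ.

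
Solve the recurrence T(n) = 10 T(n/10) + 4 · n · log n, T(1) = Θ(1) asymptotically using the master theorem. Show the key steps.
T(n) = Θ(n · (log n)^2)

Here log_10 10 = 1 and f(n) = 4 · n · log n = Θ(n^(log_10 10) · (log n)^1). This is the extended Case 2 of the master theorem (f matches the critical exponent up to log factors), giving T(n) = Θ(n^(log_10 10) · (log n)^(1+1)) = Θ(n · (log n)^2).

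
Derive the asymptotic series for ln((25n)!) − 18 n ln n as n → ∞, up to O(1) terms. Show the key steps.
ln((25n)!) − 18 n ln n = 7 n ln n + 25(ln 25 − 1) n + (1/2) ln(2π·25n) + O(1/n)

Stirling: ln((25n)!) = 25n ln(25n) − 25n + (1/2) ln(2π·25n) + O(1/n).
Expand 25n ln(25n) = 25n (ln n + ln 25) = 25n ln n + 25n ln 25.
Subtract 18n ln n: leading term is (25 − 18) n ln n = 7 n ln n. The next term is 25n ln 25 − 25n = 25(ln 25 − 1) n. Then the (1/2) ln(2π·25n) correction.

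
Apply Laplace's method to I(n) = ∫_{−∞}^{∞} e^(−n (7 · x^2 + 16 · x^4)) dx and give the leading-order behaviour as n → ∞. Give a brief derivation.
I(n) ~ sqrt(π/(7n))

φ(x) = 7 · x^2 + 16 · x^4 has its unique global minimum at x* = 0 (since φ'(x) = 14x + 64x^3 = 0 only at x = 0 for real x with both coefficients positive, and φ → ∞ as |x| → ∞). At x* = 0, φ(0) = 0 and φ''(0) = 14. Laplace's method then gives
  I(n) ~ sqrt(2π / (n · φ''(0))) · e^(−n φ(0)) = sqrt(2π / (14n)) = sqrt(π/(7n)).
The 16 · x^4 term contributes only at subleading order (an O(1/n) relative correction).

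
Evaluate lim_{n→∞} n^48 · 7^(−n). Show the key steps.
lim = 0

Exponentials with base > 1 dominate every fixed polynomial: for any fixed c, n^c / 7^n → 0 as n → ∞ (e.g. by the ratio test, or by writing 7^n = e^(n ln 7) and noting e^(n ln 7) / n^c → ∞). Hence n^48 · 7^(−n) = n^48 / 7^n → 0.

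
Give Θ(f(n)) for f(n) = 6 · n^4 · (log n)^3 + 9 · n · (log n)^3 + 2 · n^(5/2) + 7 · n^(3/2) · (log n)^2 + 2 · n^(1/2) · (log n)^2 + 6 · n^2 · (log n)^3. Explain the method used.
f(n) ∈ Θ(n^4 · (log n)^3)

Compare the terms by growth order. For large n, n^a · (log n)^b dominates n^a' · (log n)^b' iff a > a', or (a = a' and b > b'). Ranking the 6 terms shows the dominant one is 6 · n^4 · (log n)^3. Hence f(n) ∈ Θ(n^4 · (log n)^3).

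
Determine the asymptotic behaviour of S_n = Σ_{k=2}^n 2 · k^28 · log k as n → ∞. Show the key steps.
S_n ~ 2 · n^29 log n / 29 − 2 · n^29 / 841

By integral comparison, S_n = ∫_1^n 2 · x^28 · log x dx + O(n^28 · log n). For the integral, ∫ x^28 log x dx = n^29 log n / 29 − n^29/841 (integration by parts). Hence S_n ~ 2 · n^29 log n / 29 − 2 · n^29 / 841.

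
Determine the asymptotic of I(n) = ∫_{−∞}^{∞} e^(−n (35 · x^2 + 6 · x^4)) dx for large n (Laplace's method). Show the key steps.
I(n) ~ sqrt(π/(35n))

φ(x) = 35 · x^2 + 6 · x^4 has its unique global minimum at x* = 0 (since φ'(x) = 70x + 24x^3 = 0 only at x = 0 for real x with both coefficients positive, and φ → ∞ as |x| → ∞). At x* = 0, φ(0) = 0 and φ''(0) = 70. Laplace's method then gives
  I(n) ~ sqrt(2π / (n · φ''(0))) · e^(−n φ(0)) = sqrt(2π / (70n)) = sqrt(π/(35n)).
The 6 · x^4 term contributes only at subleading order (an O(1/n) relative correction).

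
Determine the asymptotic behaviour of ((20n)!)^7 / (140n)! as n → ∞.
((20n)!)^7/(140n)! ~ ((2π·20n)^(6/2) / sqrt(7)) · 7^(−7·20n)  →  0

Write N = 20n. Stirling: N! ~ sqrt(2π N)(N/e)^N and (7N)! ~ sqrt(2π·7N)·(7N/e)^(7N).
  (N!)^7/(7N)! ~ (2π N)^(7/2) (N/e)^(7N) / [sqrt(2π·7N) (7N/e)^(7N)]
     = (2π N)^(7/2) / sqrt(2π·7N) · (N/(7N))^(7N)
     = (2π N)^((7−1)/2) / sqrt(7) · 7^(−7N).
Since 7^7 > 1, the factor 7^(−7N) decays exponentially, so the ratio → 0. Substituting N = 20n gives the stated form.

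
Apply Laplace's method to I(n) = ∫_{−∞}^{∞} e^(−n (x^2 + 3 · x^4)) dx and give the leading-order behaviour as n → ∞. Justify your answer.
I(n) ~ sqrt(π/n)

φ(x) = x^2 + 3 · x^4 has its unique global minimum at x* = 0 (since φ'(x) = 2x + 12x^3 = 0 only at x = 0 for real x with both coefficients positive, and φ → ∞ as |x| → ∞). At x* = 0, φ(0) = 0 and φ''(0) = 2. Laplace's method then gives
  I(n) ~ sqrt(2π / (n · φ''(0))) · e^(−n φ(0)) = sqrt(2π / (2n)) = sqrt(π/n).
The 3 · x^4 term contributes only at subleading order (an O(1/n) relative correction).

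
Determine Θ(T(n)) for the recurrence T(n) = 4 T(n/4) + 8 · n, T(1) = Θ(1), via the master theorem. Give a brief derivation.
T(n) = Θ(n log n)

log_4 4 = 1, and f(n) = 8 · n = Θ(n^(log_4 4)). This is Case 2 of the master theorem: T(n) = Θ(f(n) · log n) = Θ(n log n).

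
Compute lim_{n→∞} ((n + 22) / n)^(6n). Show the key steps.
lim = e^132

Rewrite as (1 + 22/n)^(6n). By the standard limit (1 + x/n)^n → e^x, we have (1 + 22/n)^n → e^22, and raising to the 6th power gives e^132.
More precisely, ln[(1 + 22/n)^(6n)] = 6n · ln(1 + 22/n) = 6n · (22/n + O(1/n^2)) = 132 + O(1/n) → 132.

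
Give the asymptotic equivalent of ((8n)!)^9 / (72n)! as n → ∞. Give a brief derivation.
((8n)!)^9/(72n)! ~ ((2π·8n)^(8/2) / 3) · 9^(−9·8n)  →  0

Write N = 8n. Stirling: N! ~ sqrt(2π N)(N/e)^N and (9N)! ~ sqrt(2π·9N)·(9N/e)^(9N).
  (N!)^9/(9N)! ~ (2π N)^(9/2) (N/e)^(9N) / [sqrt(2π·9N) (9N/e)^(9N)]
     = (2π N)^(9/2) / sqrt(2π·9N) · (N/(9N))^(9N)
     = (2π N)^((9−1)/2) / 3 · 9^(−9N).
Since 9^9 > 1, the factor 9^(−9N) decays exponentially, so the ratio → 0. Substituting N = 8n gives the stated form.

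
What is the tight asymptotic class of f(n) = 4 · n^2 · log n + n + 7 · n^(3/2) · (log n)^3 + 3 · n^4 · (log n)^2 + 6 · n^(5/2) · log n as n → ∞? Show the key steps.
f(n) ∈ Θ(n^4 · (log n)^2)

Compare the terms by growth order. For large n, n^a · (log n)^b dominates n^a' · (log n)^b' iff a > a', or (a = a' and b > b'). Ranking the 5 terms shows the dominant one is 3 · n^4 · (log n)^2. Hence f(n) ∈ Θ(n^4 · (log n)^2).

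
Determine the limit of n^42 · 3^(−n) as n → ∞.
lim = 0

Exponentials with base > 1 dominate every fixed polynomial: for any fixed c, n^c / 3^n → 0 as n → ∞ (e.g. by the ratio test, or by writing 3^n = e^(n ln 3) and noting e^(n ln 3) / n^c → ∞). Hence n^42 · 3^(−n) = n^42 / 3^n → 0.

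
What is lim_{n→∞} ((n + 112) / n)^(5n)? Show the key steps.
lim = e^560

Rewrite as (1 + 112/n)^(5n). By the standard limit (1 + x/n)^n → e^x, we have (1 + 112/n)^n → e^112, and raising to the 5th power gives e^560.
More precisely, ln[(1 + 112/n)^(5n)] = 5n · ln(1 + 112/n) = 5n · (112/n + O(1/n^2)) = 560 + O(1/n) → 560.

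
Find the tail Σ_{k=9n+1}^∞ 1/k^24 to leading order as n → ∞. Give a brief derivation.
Σ_{k>9n} 1/k^24 ~ 1/(23 · (9n)^23)

Compare to the integral: ∫_{9n}^∞ x^(−24) dx = [−x^(−23)/23]_{9n}^∞ = 1/((24−1)·(9n)^23). Euler-Maclaurin then gives
  Σ_{k>9n} 1/k^24 = ∫_{9n}^∞ dx/x^24 − 1/(2·(9n)^24) + O(1/(9n)^25).
(Equivalently this is ζ(24) − Σ_{k≤9n} 1/k^24.)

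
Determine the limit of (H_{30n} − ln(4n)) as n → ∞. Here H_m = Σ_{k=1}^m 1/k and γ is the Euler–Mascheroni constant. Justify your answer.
lim = ln(15/2) + γ

By Euler-Maclaurin, H_m = ln m + γ + O(1/m). So
  H_{30n} − ln(4n) = ln(30n) + γ − ln(4n) + O(1/n)
                       = ln(30/4) + γ + O(1/n).
Hence the limit is ln(30/4) + γ (= ln(15/2)).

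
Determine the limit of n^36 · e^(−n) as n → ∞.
lim = 0

Exponentials with base > 1 dominate every fixed polynomial: for any fixed c, n^c / e^n → 0 as n → ∞ (e.g. by the ratio test, or since e^n grows faster than any power of n). Hence n^36 · e^(−n) = n^36 / e^n → 0.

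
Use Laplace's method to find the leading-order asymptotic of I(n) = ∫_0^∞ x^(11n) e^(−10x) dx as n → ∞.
I(n) ~ (sqrt(2π·11n) / 10) · (11n/(10e))^(11n)

Write the integrand as exp(11n ln x − 10x) and set f(x) = 11n ln x − 10x. Then f'(x) = 11n/x − 10 = 0 at x* = 11n/10, and f''(x*) = −11n/x*^2 = −10^2/(11n). Laplace's method (interior maximum) gives
  I(n) ~ e^(f(x*)) · sqrt(2π / |f''(x*)|)
        = exp(11n ln(11n/10) − 11n) · sqrt(2π · 11n / 10^2)
        = (11n/10)^(11n) e^(−11n) · sqrt(2π·11n) / 10
        = (sqrt(2π·11n) / 10) · (11n/(10e))^(11n).
This matches Γ(11n+1)/10^(11n+1) with Stirling applied to Γ.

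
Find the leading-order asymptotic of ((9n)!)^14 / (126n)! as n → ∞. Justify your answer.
((9n)!)^14/(126n)! ~ ((2π·9n)^(13/2) / sqrt(14)) · 14^(−14·9n)  →  0

Write N = 9n. Stirling: N! ~ sqrt(2π N)(N/e)^N and (14N)! ~ sqrt(2π·14N)·(14N/e)^(14N).
  (N!)^14/(14N)! ~ (2π N)^(14/2) (N/e)^(14N) / [sqrt(2π·14N) (14N/e)^(14N)]
     = (2π N)^(14/2) / sqrt(2π·14N) · (N/(14N))^(14N)
     = (2π N)^((14−1)/2) / sqrt(14) · 14^(−14N).
Since 14^14 > 1, the factor 14^(−14N) decays exponentially, so the ratio → 0. Substituting N = 9n gives the stated form.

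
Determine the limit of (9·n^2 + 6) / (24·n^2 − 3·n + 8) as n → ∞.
lim = 9/24 = 3/8

For large n the leading n^2 terms dominate both numerator and denominator. Dividing top and bottom by n^2, every other term tends to 0, leaving 9/24 = 3/8.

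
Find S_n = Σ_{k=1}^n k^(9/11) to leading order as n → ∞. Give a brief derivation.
S_n ~ (11/20) · n^(20/11)

Integral comparison: Σ_{k=1}^n k^(9/11) = ∫_0^n x^(9/11) dx + O(n^(9/11)). The integral is n^(1 + 9/11) / (1 + 9/11) = n^((9+11)/11) / ((9+11)/11) = (11/20) · n^(20/11).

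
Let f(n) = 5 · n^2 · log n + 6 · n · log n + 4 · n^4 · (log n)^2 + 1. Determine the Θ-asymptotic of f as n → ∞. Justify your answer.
f(n) ∈ Θ(n^4 · (log n)^2)

Compare the terms by growth order. For large n, n^a · (log n)^b dominates n^a' · (log n)^b' iff a > a', or (a = a' and b > b'). Ranking the 4 terms shows the dominant one is 4 · n^4 · (log n)^2. Hence f(n) ∈ Θ(n^4 · (log n)^2).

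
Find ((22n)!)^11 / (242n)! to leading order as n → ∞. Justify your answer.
((22n)!)^11/(242n)! ~ ((2π·22n)^(10/2) / sqrt(11)) · 11^(−11·22n)  →  0

Write N = 22n. Stirling: N! ~ sqrt(2π N)(N/e)^N and (11N)! ~ sqrt(2π·11N)·(11N/e)^(11N).
  (N!)^11/(11N)! ~ (2π N)^(11/2) (N/e)^(11N) / [sqrt(2π·11N) (11N/e)^(11N)]
     = (2π N)^(11/2) / sqrt(2π·11N) · (N/(11N))^(11N)
     = (2π N)^((11−1)/2) / sqrt(11) · 11^(−11N).
Since 11^11 > 1, the factor 11^(−11N) decays exponentially, so the ratio → 0. Substituting N = 22n gives the stated form.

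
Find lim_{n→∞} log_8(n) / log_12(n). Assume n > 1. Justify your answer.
lim = ln(12) / ln(8) = log_8(12)

Change of base: log_8(n) = ln n / ln 8 and log_12(n) = ln n / ln 12. The ratio is (ln n / ln 8) · (ln 12 / ln n) = ln 12 / ln 8, a constant independent of n. So the limit is ln 12 / ln 8 = log_8(12).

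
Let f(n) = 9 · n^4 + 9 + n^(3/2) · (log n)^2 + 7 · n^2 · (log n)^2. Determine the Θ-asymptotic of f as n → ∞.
f(n) ∈ Θ(n^4)

Compare the terms by growth order. For large n, n^a · (log n)^b dominates n^a' · (log n)^b' iff a > a', or (a = a' and b > b'). Ranking the 4 terms shows the dominant one is 9 · n^4. Hence f(n) ∈ Θ(n^4).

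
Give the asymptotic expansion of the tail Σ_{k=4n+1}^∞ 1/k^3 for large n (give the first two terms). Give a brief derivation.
Σ_{k>4n} 1/k^3 = 1/(2 · (4n)^2) − 1/(2 · (4n)^3) + O(1/(4n)^4)

Compare to the integral: ∫_{4n}^∞ x^(−3) dx = [−x^(−2)/2]_{4n}^∞ = 1/((3−1)·(4n)^2). The Euler-Maclaurin correction adds −f(4n)/2 = −1/(2·(4n)^3). Euler-Maclaurin then gives
  Σ_{k>4n} 1/k^3 = ∫_{4n}^∞ dx/x^3 − 1/(2·(4n)^3) + O(1/(4n)^4).
(Equivalently this is ζ(3) − Σ_{k≤4n} 1/k^3.)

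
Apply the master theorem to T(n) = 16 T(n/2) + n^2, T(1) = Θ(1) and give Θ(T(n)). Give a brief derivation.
T(n) = Θ(n^4)

Master theorem: compare f(n) = n^2 to n^(log_2 16) where log_2 16 = 4. Since 2 < log_2 16, we have f(n) = O(n^(log_2 16 − ε)) for some ε > 0 — Case 1. Hence T(n) = Θ(n^(log_2 16)) = Θ(n^4).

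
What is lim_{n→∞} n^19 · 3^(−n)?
lim = 0

Exponentials with base > 1 dominate every fixed polynomial: for any fixed c, n^c / 3^n → 0 as n → ∞ (e.g. by the ratio test, or by writing 3^n = e^(n ln 3) and noting e^(n ln 3) / n^c → ∞). Hence n^19 · 3^(−n) = n^19 / 3^n → 0.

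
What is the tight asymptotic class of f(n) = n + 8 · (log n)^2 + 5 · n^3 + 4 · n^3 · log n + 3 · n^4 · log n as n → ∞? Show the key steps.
f(n) ∈ Θ(n^4 · log n)

Compare the terms by growth order. For large n, n^a · (log n)^b dominates n^a' · (log n)^b' iff a > a', or (a = a' and b > b'). Ranking the 5 terms shows the dominant one is 3 · n^4 · log n. Hence f(n) ∈ Θ(n^4 · log n).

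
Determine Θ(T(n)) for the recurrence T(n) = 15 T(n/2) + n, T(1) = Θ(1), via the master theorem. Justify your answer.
T(n) = Θ(n^(log_2 15))

Master theorem: compare f(n) = n to n^(log_2 15) where log_2 15 ≈ 3.907. Since 1 < log_2 15, we have f(n) = O(n^(log_2 15 − ε)) for some ε > 0 — Case 1. Hence T(n) = Θ(n^(log_2 15)).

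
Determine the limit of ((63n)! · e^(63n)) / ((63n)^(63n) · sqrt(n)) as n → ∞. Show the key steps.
lim = sqrt(2π·63)

Stirling: (63n)! ~ sqrt(2π·63n) · (63n/e)^(63n). Hence
  (63n)! · e^(63n) / (63n)^(63n) ~ sqrt(2π·63n).
Dividing by sqrt(n): sqrt(2π·63n) / sqrt(n) = sqrt(2π·63) · n^((1−1)/2), so the limit is sqrt(2π·63).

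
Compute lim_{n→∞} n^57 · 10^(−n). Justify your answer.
lim = 0

Exponentials with base > 1 dominate every fixed polynomial: for any fixed c, n^c / 10^n → 0 as n → ∞ (e.g. by the ratio test, or by writing 10^n = e^(n ln 10) and noting e^(n ln 10) / n^c → ∞). Hence n^57 · 10^(−n) = n^57 / 10^n → 0.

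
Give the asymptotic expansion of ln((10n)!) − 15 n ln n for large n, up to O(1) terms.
ln((10n)!) − 15 n ln n = −5 n ln n + 10(ln 10 − 1) n + (1/2) ln(2π·10n) + O(1/n)

Stirling: ln((10n)!) = 10n ln(10n) − 10n + (1/2) ln(2π·10n) + O(1/n).
Expand 10n ln(10n) = 10n (ln n + ln 10) = 10n ln n + 10n ln 10.
Subtract 15n ln n: leading term is (10 − 15) n ln n = −5 n ln n. The next term is 10n ln 10 − 10n = 10(ln 10 − 1) n. Then the (1/2) ln(2π·10n) correction.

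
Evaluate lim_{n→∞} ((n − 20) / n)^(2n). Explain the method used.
lim = e^(−40)

Rewrite as (1 − 20/n)^(2n). By the standard limit (1 + x/n)^n → e^x, we have (1 − 20/n)^n → e^(−20), and raising to the 2nd power gives e^(−40).
More precisely, ln[(1 − 20/n)^(2n)] = 2n · ln(1 − 20/n) = 2n · (-20/n + O(1/n^2)) = -40 + O(1/n) → -40.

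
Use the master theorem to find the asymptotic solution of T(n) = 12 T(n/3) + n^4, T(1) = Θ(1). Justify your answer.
T(n) = Θ(n^4)

log_3 12 ≈ 2.262. f(n) = n^4 dominates n^(log_3 12) since 4 > 2.262, and the regularity condition a·f(n/b) = 12·(n/3)^4 = (12/81)·n^4 ≤ c·f(n) holds with c = 12/81 ≈ 0.148 < 1. So this is Case 3: T(n) = Θ(f(n)) = Θ(n^4).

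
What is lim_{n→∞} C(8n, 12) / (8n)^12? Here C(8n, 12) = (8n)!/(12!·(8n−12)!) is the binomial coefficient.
lim = 1/12! = 1/479001600

With N = 8n → ∞: C(N, 12) / N^12 = [N(N−1)…(N−11)] / (12! · N^12) = (1/12!) · 1 · (1 − 1/(8n)) · … · (1 − 11/(8n)). Each factor → 1 as N → ∞, so the limit is 1/12! = 1/479001600.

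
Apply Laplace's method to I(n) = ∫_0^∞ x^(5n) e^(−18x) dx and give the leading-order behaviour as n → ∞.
I(n) ~ (sqrt(2π·5n) / 18) · (5n/(18e))^(5n)

Write the integrand as exp(5n ln x − 18x) and set f(x) = 5n ln x − 18x. Then f'(x) = 5n/x − 18 = 0 at x* = 5n/18, and f''(x*) = −5n/x*^2 = −18^2/(5n). Laplace's method (interior maximum) gives
  I(n) ~ e^(f(x*)) · sqrt(2π / |f''(x*)|)
        = exp(5n ln(5n/18) − 5n) · sqrt(2π · 5n / 18^2)
        = (5n/18)^(5n) e^(−5n) · sqrt(2π·5n) / 18
        = (sqrt(2π·5n) / 18) · (5n/(18e))^(5n).
This matches Γ(5n+1)/18^(5n+1) with Stirling applied to Γ.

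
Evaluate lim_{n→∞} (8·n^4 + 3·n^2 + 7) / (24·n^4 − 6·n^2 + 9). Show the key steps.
lim = 8/24 = 1/3

For large n the leading n^4 terms dominate both numerator and denominator. Dividing top and bottom by n^4, every other term tends to 0, leaving 8/24 = 1/3.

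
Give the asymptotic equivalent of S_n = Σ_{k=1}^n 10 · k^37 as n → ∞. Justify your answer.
S_n ~ 5 · n^38 / 19

By integral comparison (Euler-Maclaurin), Σ_{k=1}^n 10 · k^37 = 10 · ∫_0^n x^37 dx + O(n^37) = 10 · n^38/38 = 5 · n^38 / 19 + O(n^37). (Equivalently, Faulhaber's formula gives the same leading term.)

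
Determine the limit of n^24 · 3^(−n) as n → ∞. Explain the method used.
lim = 0

Exponentials with base > 1 dominate every fixed polynomial: for any fixed c, n^c / 3^n → 0 as n → ∞ (e.g. by the ratio test, or by writing 3^n = e^(n ln 3) and noting e^(n ln 3) / n^c → ∞). Hence n^24 · 3^(−n) = n^24 / 3^n → 0.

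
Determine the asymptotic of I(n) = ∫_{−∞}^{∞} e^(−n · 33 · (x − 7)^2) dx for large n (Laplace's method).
I(n) = sqrt(π/(33n))

Here φ(x) = 33 · (x − 7)^2 has its unique minimum at x* = 7 with φ(x*) = 0 and φ''(x*) = 66. Laplace's method gives
  I(n) ~ e^(−n φ(x*)) · sqrt(2π / (n · φ''(x*))) = sqrt(2π / (66n)) = sqrt(π/(33n)).
This is exact: substituting u = (x − 7)·sqrt(33n) gives I(n) = (1/sqrt(33n)) ∫_{−∞}^{∞} e^(−u^2) du = sqrt(π/(33n)).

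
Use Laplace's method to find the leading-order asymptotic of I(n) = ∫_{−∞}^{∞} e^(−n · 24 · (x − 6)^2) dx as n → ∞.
I(n) = sqrt(π/(24n))

Here φ(x) = 24 · (x − 6)^2 has its unique minimum at x* = 6 with φ(x*) = 0 and φ''(x*) = 48. Laplace's method gives
  I(n) ~ e^(−n φ(x*)) · sqrt(2π / (n · φ''(x*))) = sqrt(2π / (48n)) = sqrt(π/(24n)).
This is exact: substituting u = (x − 6)·sqrt(24n) gives I(n) = (1/sqrt(24n)) ∫_{−∞}^{∞} e^(−u^2) du = sqrt(π/(24n)).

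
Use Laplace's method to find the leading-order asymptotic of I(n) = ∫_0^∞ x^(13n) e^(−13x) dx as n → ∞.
I(n) ~ (sqrt(2π·13n) / 13) · (13n/(13e))^(13n)

Write the integrand as exp(13n ln x − 13x) and set f(x) = 13n ln x − 13x. Then f'(x) = 13n/x − 13 = 0 at x* = 13n/13, and f''(x*) = −13n/x*^2 = −13^2/(13n). Laplace's method (interior maximum) gives
  I(n) ~ e^(f(x*)) · sqrt(2π / |f''(x*)|)
        = exp(13n ln(13n/13) − 13n) · sqrt(2π · 13n / 13^2)
        = (13n/13)^(13n) e^(−13n) · sqrt(2π·13n) / 13
        = (sqrt(2π·13n) / 13) · (13n/(13e))^(13n).
This matches Γ(13n+1)/13^(13n+1) with Stirling applied to Γ.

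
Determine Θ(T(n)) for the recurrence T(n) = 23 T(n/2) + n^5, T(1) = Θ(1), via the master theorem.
T(n) = Θ(n^5)

log_2 23 ≈ 4.524. f(n) = n^5 dominates n^(log_2 23) since 5 > 4.524, and the regularity condition a·f(n/b) = 23·(n/2)^5 = (23/32)·n^5 ≤ c·f(n) holds with c = 23/32 ≈ 0.719 < 1. So this is Case 3: T(n) = Θ(f(n)) = Θ(n^5).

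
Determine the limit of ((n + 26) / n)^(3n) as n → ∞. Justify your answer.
lim = e^78

Rewrite as (1 + 26/n)^(3n). By the standard limit (1 + x/n)^n → e^x, we have (1 + 26/n)^n → e^26, and raising to the 3rd power gives e^78.
More precisely, ln[(1 + 26/n)^(3n)] = 3n · ln(1 + 26/n) = 3n · (26/n + O(1/n^2)) = 78 + O(1/n) → 78.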